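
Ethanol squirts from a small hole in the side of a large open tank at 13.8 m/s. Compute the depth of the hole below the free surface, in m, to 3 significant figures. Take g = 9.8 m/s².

Inverting v = √(2gh) gives h = v² / 2g.
h = 13.8²/(2·9.8) = 190/19.60 = 9.72 m.

9.72 m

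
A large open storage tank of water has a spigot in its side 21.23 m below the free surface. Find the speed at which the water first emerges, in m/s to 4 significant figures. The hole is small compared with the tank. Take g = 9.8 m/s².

The surface is effectively still and both ends are open, so ½v² = gh and v = √(2·9.8·21.23) = 20.40 m/s.

v ≈ 20.40 m/s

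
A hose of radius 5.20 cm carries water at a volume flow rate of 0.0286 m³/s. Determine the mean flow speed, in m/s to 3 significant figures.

v = 3.37 m/s

Q = 0.0286 m³/s = 0.0286 m³/s.
v = Q/A = 0.0286 / 0.00849 = 3.37 m/s.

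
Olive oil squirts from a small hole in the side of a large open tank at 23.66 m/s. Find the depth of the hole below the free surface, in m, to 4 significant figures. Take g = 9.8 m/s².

For a small hole in a large open tank, ½v² = gh, giving h = v²/(2g).
h = 23.66²/(2·9.8) = 559.8/19.60 = 28.56 m.

h ≈ 28.56 m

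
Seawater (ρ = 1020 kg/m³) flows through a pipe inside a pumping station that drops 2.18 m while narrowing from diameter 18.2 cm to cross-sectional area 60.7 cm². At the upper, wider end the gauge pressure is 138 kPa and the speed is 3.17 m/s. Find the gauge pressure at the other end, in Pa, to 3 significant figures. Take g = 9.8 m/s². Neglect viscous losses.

P₂ ≈ 70800 Pa

Mass conservation (A₁v₁ = A₂v₂) gives v₂ = 3.17 × 260/60.7 = 13.6 m/s.
Energy conservation along the streamline gives P₂ = P₁ − ½ρ(v₂² − v₁²) − ρg(h₂ − h₁).
P₂ = 138000 + ½·1020·(3.17² − 13.6²) − 1020·9.8·(−2.18) = 138000 + (-89000) − (-21800) = 70800 Pa.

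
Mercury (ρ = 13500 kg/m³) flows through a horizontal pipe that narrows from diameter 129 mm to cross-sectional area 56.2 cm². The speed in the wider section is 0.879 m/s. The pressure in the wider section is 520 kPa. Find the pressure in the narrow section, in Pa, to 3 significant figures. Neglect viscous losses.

P₂ ≈ 497000 Pa

The volume flow rate is constant, so v₂ = (A₁/A₂)v₁ = (131/56.2)·0.879 = 2.04 m/s.
Bernoulli (h₁ = h₂): P₁ − P₂ = ½ρ(v₂² − v₁²).
P₂ = P₁ − ½ρ(v₂² − v₁²) = 520000 − ½·13500·(2.04² − 0.879²) = 520000 − 23000 = 497000 Pa.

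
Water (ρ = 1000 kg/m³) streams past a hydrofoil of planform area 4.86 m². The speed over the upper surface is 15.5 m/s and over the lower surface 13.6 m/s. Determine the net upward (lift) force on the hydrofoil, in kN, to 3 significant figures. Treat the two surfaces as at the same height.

With equal heights on the two surfaces, Bernoulli gives P_lower − P_upper = ½ρ(v_upper² − v_lower²).
ΔP = ½·1000·(15.5² − 13.6²) = 27600 Pa.
Lift = ΔP · A = 27600 × 4.86 = 134000 N.

134 kN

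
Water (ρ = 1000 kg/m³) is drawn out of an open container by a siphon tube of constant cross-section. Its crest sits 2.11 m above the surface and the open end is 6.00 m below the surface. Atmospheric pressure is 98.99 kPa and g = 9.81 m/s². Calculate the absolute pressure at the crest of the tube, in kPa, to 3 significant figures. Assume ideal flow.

From the surface to the outlet (both open to atmosphere, surface at rest): v = √(2g·h_out) = √(2·9.81·6.00) = 10.8 m/s.
The bore is uniform, so the speed at the crest is the same v. Bernoulli surface→crest: P_atm = P_top + ½ρv² + ρg·h_top.
P_top = 98990 − ½·1000·10.8² − 1000·9.81·2.11 = 19400 Pa.

P_top ≈ 19.4 kPa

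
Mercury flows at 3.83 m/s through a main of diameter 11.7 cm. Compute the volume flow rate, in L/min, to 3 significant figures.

Q = A·v = 0.0108 m² × 3.83 m/s = 0.0412 m³/s.
Converting: 0.0412 m³/s × 60000 = 2470 L/min.

Q ≈ 2470 L/min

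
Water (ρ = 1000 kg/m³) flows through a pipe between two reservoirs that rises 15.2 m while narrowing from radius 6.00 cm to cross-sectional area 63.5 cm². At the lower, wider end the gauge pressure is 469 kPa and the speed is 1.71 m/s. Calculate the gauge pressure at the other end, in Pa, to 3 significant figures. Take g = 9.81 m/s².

P₂ = 317000 Pa

The volume flow rate is constant, so v₂ = (A₁/A₂)v₁ = (113/63.5)·1.71 = 3.05 m/s.
Bernoulli: P₁ + ½ρv₁² + ρg h₁ = P₂ + ½ρv₂² + ρg h₂, so P₂ = P₁ + ½ρ(v₁² − v₂²) − ρg(h₂ − h₁).
P₂ = 469000 + ½·1000·(1.71² − 3.05²) − 1000·9.81·(+15.2) = 469000 + (-3180) − (149000) = 317000 Pa.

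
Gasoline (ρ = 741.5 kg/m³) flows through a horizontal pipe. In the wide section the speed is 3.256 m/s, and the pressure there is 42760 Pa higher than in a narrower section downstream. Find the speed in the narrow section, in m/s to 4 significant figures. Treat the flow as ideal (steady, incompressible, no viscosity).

Along the level pipe P + ½ρv² is conserved, hence v₂² = v₁² + 2(P₁ − P₂)/ρ.
v₂ = √(3.256² + 2·42760/741.5) = √(10.60 + 115.3) = 11.22 m/s.

v₂ = 11.22 m/s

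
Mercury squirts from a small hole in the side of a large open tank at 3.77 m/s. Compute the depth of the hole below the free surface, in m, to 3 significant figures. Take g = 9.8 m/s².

0.725 m

Inverting v = √(2gh) gives h = v² / 2g.
h = 3.77²/(2·9.8) = 14.2/19.60 = 0.725 m.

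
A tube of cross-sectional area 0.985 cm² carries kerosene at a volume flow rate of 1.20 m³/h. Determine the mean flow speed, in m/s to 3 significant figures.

Q = 1.20 m³/h = 0.000333 m³/s.
v = Q/A = 0.000333 / 0.0000985 = 3.38 m/s.

v = 3.38 m/s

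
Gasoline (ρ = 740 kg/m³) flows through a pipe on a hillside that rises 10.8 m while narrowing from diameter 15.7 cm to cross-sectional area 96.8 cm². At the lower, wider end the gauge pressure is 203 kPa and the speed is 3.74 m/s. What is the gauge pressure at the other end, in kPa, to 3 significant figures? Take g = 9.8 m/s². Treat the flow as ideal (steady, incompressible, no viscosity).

The volume flow rate is constant, so v₂ = (A₁/A₂)v₁ = (194/96.8)·3.74 = 7.48 m/s.
Applying Bernoulli between the two ends and solving for P₂: P₂ = P₁ + ½ρ(v₁² − v₂²) − ρgΔh.
P₂ = 203000 + ½·740·(3.74² − 7.48²) − 740·9.8·(+10.8) = 203000 + (-15500) − (78300) = 109000 Pa.

109 kPa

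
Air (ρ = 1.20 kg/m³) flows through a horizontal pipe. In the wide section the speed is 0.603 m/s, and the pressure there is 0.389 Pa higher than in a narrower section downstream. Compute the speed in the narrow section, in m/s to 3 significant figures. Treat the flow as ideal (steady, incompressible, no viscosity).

Along the level pipe P + ½ρv² is conserved, hence v₂² = v₁² + 2(P₁ − P₂)/ρ.
v₂ = √(0.603² + 2·0.389/1.20) = √(0.364 + 0.648) = 1.01 m/s.

v₂ = 1.01 m/s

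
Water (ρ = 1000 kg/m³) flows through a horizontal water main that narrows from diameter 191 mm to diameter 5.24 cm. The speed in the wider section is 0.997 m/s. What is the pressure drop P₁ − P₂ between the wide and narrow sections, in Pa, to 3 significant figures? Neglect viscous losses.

87200 Pa

Mass conservation (A₁v₁ = A₂v₂) gives v₂ = 0.997 × 287/21.6 = 13.2 m/s.
Bernoulli (h₁ = h₂): P₁ − P₂ = ½ρ(v₂² − v₁²).
P₁ − P₂ = ½·1000·(13.2² − 0.997²) = ½·1000·174 = 87200 Pa.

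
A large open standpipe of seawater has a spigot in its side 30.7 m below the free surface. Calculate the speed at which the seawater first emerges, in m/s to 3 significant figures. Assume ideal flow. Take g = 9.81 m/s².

Bernoulli from surface to hole (P equal, v_surface ≈ 0): v = √(2gh) = √(2×9.81×30.7) = 24.5 m/s.

v ≈ 24.5 m/s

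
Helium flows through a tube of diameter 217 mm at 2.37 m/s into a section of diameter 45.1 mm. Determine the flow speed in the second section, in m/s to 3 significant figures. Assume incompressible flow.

By continuity, v₂ = v₁·A₁/A₂ = 2.37·(370/16.0) = 54.9 m/s.

v₂ ≈ 54.9 m/s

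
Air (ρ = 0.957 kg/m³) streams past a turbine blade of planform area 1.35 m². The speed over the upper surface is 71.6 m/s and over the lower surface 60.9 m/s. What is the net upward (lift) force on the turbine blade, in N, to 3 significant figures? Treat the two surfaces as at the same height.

F = 916 N

From P + ½ρv² = const at equal height, P_low − P_up = ½ρ(v_up² − v_low²).
ΔP = ½·0.957·(71.6² − 60.9²) = 678 Pa.
Lift = ΔP · A = 678 × 1.35 = 916 N.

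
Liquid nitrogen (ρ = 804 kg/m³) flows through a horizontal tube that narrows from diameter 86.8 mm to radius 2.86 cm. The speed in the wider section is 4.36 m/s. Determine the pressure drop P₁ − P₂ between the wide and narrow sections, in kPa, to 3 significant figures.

ΔP ≈ 32.9 kPa

Mass conservation (A₁v₁ = A₂v₂) gives v₂ = 4.36 × 59.2/25.7 = 10.0 m/s.
With no height change, Bernoulli's equation is P₁ + ½ρv₁² = P₂ + ½ρv₂².
P₁ − P₂ = ½·804·(10.0² − 4.36²) = ½·804·81.8 = 32900 Pa.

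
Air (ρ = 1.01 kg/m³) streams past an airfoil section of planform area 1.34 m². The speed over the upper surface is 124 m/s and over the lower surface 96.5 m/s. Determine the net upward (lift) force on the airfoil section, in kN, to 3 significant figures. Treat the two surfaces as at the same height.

F = 4.10 kN

From P + ½ρv² = const at equal height, P_low − P_up = ½ρ(v_up² − v_low²).
ΔP = ½·1.01·(124² − 96.5²) = 3060 Pa.
Lift = ΔP · A = 3060 × 1.34 = 4100 N.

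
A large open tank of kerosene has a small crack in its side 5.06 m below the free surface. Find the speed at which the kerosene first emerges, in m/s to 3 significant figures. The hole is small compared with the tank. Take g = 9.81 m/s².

v ≈ 9.96 m/s

Torricelli's result v = √(2gh) gives v = √(2·9.81·5.06) = 9.96 m/s.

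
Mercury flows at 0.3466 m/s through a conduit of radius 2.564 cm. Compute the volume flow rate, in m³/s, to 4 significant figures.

0.0007158 m³/s

Q = A·v = 0.002065 m² × 0.3466 m/s = 0.0007158 m³/s.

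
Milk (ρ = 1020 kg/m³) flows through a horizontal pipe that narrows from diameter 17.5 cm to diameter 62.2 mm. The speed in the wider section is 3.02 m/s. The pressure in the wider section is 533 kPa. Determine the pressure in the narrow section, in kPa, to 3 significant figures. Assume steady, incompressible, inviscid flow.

Mass conservation (A₁v₁ = A₂v₂) gives v₂ = 3.02 × 241/30.4 = 23.9 m/s.
Along the horizontal streamline, P + ½ρv² is constant.
P₂ = P₁ − ½ρ(v₂² − v₁²) = 533000 − ½·1020·(23.9² − 3.02²) = 533000 − 287000 = 246000 Pa.

P₂ ≈ 246 kPa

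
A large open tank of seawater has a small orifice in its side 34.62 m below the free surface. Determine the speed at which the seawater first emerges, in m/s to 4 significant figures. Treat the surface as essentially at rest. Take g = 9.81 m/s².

v = 26.06 m/s

Bernoulli from surface to hole (P equal, v_surface ≈ 0): v = √(2gh) = √(2×9.81×34.62) = 26.06 m/s.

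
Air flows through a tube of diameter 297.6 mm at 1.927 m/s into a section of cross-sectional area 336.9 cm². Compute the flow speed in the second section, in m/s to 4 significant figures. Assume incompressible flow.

v₂ = 3.979 m/s

By continuity, v₂ = v₁·A₁/A₂ = 1.927·(695.6/336.9) = 3.979 m/s.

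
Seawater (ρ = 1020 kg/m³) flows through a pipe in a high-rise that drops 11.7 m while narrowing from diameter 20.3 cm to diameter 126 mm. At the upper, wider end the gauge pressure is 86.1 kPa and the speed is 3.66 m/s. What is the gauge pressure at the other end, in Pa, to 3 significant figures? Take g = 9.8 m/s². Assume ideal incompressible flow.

P₂ ≈ 164000 Pa

Mass conservation (A₁v₁ = A₂v₂) gives v₂ = 3.66 × 324/125 = 9.50 m/s.
Energy conservation along the streamline gives P₂ = P₁ − ½ρ(v₂² − v₁²) − ρg(h₂ − h₁).
P₂ = 86100 + ½·1020·(3.66² − 9.50²) − 1020·9.8·(−11.7) = 86100 + (-39200) − (-117000) = 164000 Pa.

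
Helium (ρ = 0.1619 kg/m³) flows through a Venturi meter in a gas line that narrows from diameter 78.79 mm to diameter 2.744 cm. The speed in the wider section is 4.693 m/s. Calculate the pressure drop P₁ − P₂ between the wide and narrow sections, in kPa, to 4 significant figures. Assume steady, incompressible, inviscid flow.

ΔP ≈ 0.1194 kPa

Continuity gives A₁v₁ = A₂v₂, so v₂ = (48.76 cm²)/(5.914 cm²) × 4.693 m/s = 38.69 m/s.
With no height change, Bernoulli's equation is P₁ + ½ρv₁² = P₂ + ½ρv₂².
P₁ − P₂ = ½·0.1619·(38.69² − 4.693²) = ½·0.1619·1475 = 119.4 Pa.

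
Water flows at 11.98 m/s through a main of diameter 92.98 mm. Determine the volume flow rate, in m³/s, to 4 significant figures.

Q = A·v = 0.006790 m² × 11.98 m/s = 0.08134 m³/s.

0.08134 m³/s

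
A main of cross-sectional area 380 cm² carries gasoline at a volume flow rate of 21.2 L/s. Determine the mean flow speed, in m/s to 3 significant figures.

v = 0.558 m/s

Q = 21.2 L/s = 0.0212 m³/s.
v = Q/A = 0.0212 / 0.0380 = 0.558 m/s.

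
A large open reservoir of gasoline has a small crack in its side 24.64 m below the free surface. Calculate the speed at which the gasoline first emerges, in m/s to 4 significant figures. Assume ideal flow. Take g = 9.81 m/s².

21.99 m/s

The surface is effectively still and both ends are open, so ½v² = gh and v = √(2·9.81·24.64) = 21.99 m/s.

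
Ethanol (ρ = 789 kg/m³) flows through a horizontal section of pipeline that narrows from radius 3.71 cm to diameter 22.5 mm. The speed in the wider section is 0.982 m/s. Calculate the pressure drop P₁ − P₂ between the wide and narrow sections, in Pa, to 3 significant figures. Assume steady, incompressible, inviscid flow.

Continuity gives A₁v₁ = A₂v₂, so v₂ = (43.2 cm²)/(3.98 cm²) × 0.982 m/s = 10.7 m/s.
Along the horizontal streamline, P + ½ρv² is constant.
P₁ − P₂ = ½·789·(10.7² − 0.982²) = ½·789·113 = 44600 Pa.

44600 Pa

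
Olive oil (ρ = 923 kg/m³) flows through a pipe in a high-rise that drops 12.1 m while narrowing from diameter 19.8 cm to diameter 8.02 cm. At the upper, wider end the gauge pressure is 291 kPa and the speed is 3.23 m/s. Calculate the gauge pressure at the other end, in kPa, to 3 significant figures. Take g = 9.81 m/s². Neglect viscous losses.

Mass conservation (A₁v₁ = A₂v₂) gives v₂ = 3.23 × 308/50.5 = 19.7 m/s.
Applying Bernoulli between the two ends and solving for P₂: P₂ = P₁ + ½ρ(v₁² − v₂²) − ρgΔh.
P₂ = 291000 + ½·923·(3.23² − 19.7²) − 923·9.81·(−12.1) = 291000 + (-174000) − (-110000) = 227000 Pa.

P₂ ≈ 227 kPa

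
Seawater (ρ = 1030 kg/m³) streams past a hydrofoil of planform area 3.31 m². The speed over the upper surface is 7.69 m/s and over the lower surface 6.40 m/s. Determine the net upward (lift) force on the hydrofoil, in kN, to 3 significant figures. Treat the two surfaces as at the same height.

F ≈ 31.0 kN

With equal heights on the two surfaces, Bernoulli gives P_lower − P_upper = ½ρ(v_upper² − v_lower²).
ΔP = ½·1030·(7.69² − 6.40²) = 9360 Pa.
Lift = ΔP · A = 9360 × 3.31 = 31000 N.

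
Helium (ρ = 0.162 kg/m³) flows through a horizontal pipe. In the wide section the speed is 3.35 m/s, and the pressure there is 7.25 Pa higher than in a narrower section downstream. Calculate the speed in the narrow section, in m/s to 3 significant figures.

Horizontal Bernoulli: P₁ + ½ρv₁² = P₂ + ½ρv₂², so v₂² = v₁² + 2(P₁ − P₂)/ρ.
v₂ = √(3.35² + 2·7.25/0.162) = √(11.2 + 89.5) = 10.0 m/s.

v₂ = 10.0 m/s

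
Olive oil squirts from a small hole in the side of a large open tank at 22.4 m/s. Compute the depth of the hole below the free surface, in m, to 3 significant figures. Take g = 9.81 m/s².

For a small hole in a large open tank, ½v² = gh, giving h = v²/(2g).
h = 22.4²/(2·9.81) = 502/19.62 = 25.6 m.

h ≈ 25.6 m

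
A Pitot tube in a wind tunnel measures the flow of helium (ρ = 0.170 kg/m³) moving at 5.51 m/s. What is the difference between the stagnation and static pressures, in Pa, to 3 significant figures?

The dynamic pressure equals the rise in static pressure at the stagnation point: ΔP = ½ρv².
ΔP = ½·0.170·5.51² = 2.58 Pa.

ΔP ≈ 2.58 Pa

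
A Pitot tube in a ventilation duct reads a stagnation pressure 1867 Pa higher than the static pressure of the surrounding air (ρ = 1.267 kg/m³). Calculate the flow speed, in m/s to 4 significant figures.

v ≈ 54.29 m/s

At the stagnation point the flow is brought to rest, so Bernoulli gives P_stag − P_static = ½ρv².
v = √(2ΔP/ρ) = √(2·1867/1.267) = 54.29 m/s.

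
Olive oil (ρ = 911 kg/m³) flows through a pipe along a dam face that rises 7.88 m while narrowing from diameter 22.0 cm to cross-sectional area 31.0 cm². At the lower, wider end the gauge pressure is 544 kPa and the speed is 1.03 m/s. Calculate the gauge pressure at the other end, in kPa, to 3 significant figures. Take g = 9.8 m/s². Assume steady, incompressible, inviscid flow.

Mass conservation (A₁v₁ = A₂v₂) gives v₂ = 1.03 × 380/31.0 = 12.6 m/s.
Bernoulli: P₁ + ½ρv₁² + ρg h₁ = P₂ + ½ρv₂² + ρg h₂, so P₂ = P₁ + ½ρ(v₁² − v₂²) − ρg(h₂ − h₁).
P₂ = 544000 + ½·911·(1.03² − 12.6²) − 911·9.8·(+7.88) = 544000 + (-72200) − (70400) = 401000 Pa.

P₂ ≈ 401 kPa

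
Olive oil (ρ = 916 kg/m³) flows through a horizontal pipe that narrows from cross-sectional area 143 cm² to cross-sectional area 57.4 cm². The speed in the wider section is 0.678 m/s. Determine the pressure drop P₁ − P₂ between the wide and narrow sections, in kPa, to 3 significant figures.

ΔP ≈ 1.10 kPa

By continuity, v₂ = v₁·A₁/A₂ = 0.678·(143/57.4) = 1.69 m/s.
The pipe is horizontal, so Bernoulli reduces to P₁ + ½ρv₁² = P₂ + ½ρv₂².
P₁ − P₂ = ½·916·(1.69² − 0.678²) = ½·916·2.39 = 1100 Pa.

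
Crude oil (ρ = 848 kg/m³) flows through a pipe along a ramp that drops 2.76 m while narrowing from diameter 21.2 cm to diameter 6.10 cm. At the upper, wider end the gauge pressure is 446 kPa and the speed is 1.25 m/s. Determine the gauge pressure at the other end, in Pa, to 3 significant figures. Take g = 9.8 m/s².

Continuity gives A₁v₁ = A₂v₂, so v₂ = (353 cm²)/(29.2 cm²) × 1.25 m/s = 15.1 m/s.
Energy conservation along the streamline gives P₂ = P₁ − ½ρ(v₂² − v₁²) − ρg(h₂ − h₁).
P₂ = 446000 + ½·848·(1.25² − 15.1²) − 848·9.8·(−2.76) = 446000 + (-96000) − (-22900) = 373000 Pa.

P₂ ≈ 373000 Pa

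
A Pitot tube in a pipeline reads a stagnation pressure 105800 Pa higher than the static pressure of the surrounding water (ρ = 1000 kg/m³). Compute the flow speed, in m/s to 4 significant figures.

v = 14.55 m/s

Bernoulli between the free stream and the stagnation point: ½ρv² = P_stag − P_static.
v = √(2ΔP/ρ) = √(2·105800/1000) = 14.55 m/s.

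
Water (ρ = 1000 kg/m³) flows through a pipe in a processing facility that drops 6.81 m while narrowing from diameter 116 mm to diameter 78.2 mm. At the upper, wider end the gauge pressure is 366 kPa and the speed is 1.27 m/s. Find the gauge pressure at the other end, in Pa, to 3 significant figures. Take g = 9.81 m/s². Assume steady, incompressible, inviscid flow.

By continuity, v₂ = v₁·A₁/A₂ = 1.27·(106/48.0) = 2.79 m/s.
Energy conservation along the streamline gives P₂ = P₁ − ½ρ(v₂² − v₁²) − ρg(h₂ − h₁).
P₂ = 366000 + ½·1000·(1.27² − 2.79²) − 1000·9.81·(−6.81) = 366000 + (-3100) − (-66800) = 430000 Pa.

P₂ ≈ 430000 Pa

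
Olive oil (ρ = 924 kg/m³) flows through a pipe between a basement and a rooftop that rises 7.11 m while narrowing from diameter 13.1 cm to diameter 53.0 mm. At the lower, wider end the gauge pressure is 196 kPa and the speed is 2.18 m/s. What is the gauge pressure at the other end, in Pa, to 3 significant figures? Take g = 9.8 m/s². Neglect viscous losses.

51900 Pa

Continuity gives A₁v₁ = A₂v₂, so v₂ = (135 cm²)/(22.1 cm²) × 2.18 m/s = 13.3 m/s.
Energy conservation along the streamline gives P₂ = P₁ − ½ρ(v₂² − v₁²) − ρg(h₂ − h₁).
P₂ = 196000 + ½·924·(2.18² − 13.3²) − 924·9.8·(+7.11) = 196000 + (-79800) − (64400) = 51900 Pa.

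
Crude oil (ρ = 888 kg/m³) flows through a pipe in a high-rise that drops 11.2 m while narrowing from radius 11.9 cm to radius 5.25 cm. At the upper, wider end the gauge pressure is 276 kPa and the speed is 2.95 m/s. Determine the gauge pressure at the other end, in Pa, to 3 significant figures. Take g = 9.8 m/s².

Continuity gives A₁v₁ = A₂v₂, so v₂ = (445 cm²)/(86.6 cm²) × 2.95 m/s = 15.2 m/s.
Energy conservation along the streamline gives P₂ = P₁ − ½ρ(v₂² − v₁²) − ρg(h₂ − h₁).
P₂ = 276000 + ½·888·(2.95² − 15.2²) − 888·9.8·(−11.2) = 276000 + (-98100) − (-97500) = 275000 Pa.

275000 Pa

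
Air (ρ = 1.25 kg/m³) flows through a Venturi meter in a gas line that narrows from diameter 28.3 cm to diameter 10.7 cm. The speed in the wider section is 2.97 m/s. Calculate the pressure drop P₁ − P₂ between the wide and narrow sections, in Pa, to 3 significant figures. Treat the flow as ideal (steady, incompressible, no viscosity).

264 Pa

Mass conservation (A₁v₁ = A₂v₂) gives v₂ = 2.97 × 629/89.9 = 20.8 m/s.
The pipe is horizontal, so Bernoulli reduces to P₁ + ½ρv₁² = P₂ + ½ρv₂².
P₁ − P₂ = ½·1.25·(20.8² − 2.97²) = ½·1.25·423 = 264 Pa.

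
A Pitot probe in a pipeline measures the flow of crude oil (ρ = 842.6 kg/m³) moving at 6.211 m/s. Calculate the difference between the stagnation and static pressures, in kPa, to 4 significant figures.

16.25 kPa

Bernoulli between the free stream and the stagnation point: ½ρv² = P_stag − P_static.
ΔP = ½·842.6·6.211² = 16250 Pa.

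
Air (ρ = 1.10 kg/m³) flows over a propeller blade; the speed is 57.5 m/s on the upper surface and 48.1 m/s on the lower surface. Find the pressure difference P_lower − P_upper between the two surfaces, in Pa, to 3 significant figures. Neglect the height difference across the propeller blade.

ΔP = 546 Pa

With negligible Δh, P + ½ρv² is constant, so P_low − P_up = ½ρ(v_up² − v_low²).
ΔP = ½·1.10·(57.5² − 48.1²) = 546 Pa.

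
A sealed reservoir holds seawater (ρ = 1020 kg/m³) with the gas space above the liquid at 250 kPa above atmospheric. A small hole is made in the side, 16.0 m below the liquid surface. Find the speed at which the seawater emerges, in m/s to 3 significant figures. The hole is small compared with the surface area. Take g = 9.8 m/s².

v = 28.4 m/s

Take point 1 at the surface (v₁ ≈ 0) and point 2 at the hole (at atmospheric pressure). Bernoulli: P₁ + ρg h = P_atm + ½ρv₂².
With P₁ − P_atm = 250000 Pa, v₂ = √(2gh + 2ΔP/ρ) = √(2·9.8·16.0 + 2·250000/1020) = 28.4 m/s.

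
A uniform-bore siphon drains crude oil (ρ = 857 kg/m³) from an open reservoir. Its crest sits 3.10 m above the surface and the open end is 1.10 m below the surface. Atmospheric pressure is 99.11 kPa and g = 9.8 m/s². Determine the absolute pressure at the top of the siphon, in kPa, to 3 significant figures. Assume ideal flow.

P_top ≈ 63.8 kPa

From the surface to the outlet (both open to atmosphere, surface at rest): v = √(2g·h_out) = √(2·9.8·1.10) = 4.64 m/s.
The bore is uniform, so the speed at the crest is the same v. Bernoulli surface→crest: P_atm = P_top + ½ρv² + ρg·h_top.
P_top = 99110 − ½·857·4.64² − 857·9.8·3.10 = 63800 Pa.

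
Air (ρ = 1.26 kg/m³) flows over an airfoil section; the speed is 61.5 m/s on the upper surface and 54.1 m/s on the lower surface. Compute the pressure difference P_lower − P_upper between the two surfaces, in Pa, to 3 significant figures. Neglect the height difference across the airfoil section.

ΔP ≈ 539 Pa

The pressure is lower where the speed is higher: ΔP = ½ρ(v_up² − v_low²).
ΔP = ½·1.26·(61.5² − 54.1²) = 539 Pa.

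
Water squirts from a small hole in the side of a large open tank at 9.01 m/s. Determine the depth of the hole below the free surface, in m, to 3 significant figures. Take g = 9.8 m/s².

Torricelli: v = √(2gh), so h = v²/(2g).
h = 9.01²/(2·9.8) = 81.2/19.60 = 4.14 m.

h ≈ 4.14 m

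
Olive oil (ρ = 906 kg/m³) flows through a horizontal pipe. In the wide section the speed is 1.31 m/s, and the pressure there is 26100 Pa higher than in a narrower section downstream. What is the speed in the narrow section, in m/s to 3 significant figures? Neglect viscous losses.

v₂ ≈ 7.70 m/s

Horizontal Bernoulli: P₁ + ½ρv₁² = P₂ + ½ρv₂², so v₂² = v₁² + 2(P₁ − P₂)/ρ.
v₂ = √(1.31² + 2·26100/906) = √(1.72 + 57.6) = 7.70 m/s.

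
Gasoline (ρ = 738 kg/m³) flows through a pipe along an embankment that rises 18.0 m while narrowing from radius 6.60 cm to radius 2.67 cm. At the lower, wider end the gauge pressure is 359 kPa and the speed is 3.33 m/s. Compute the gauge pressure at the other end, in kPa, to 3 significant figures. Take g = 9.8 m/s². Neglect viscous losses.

80.1 kPa

By continuity, v₂ = v₁·A₁/A₂ = 3.33·(137/22.4) = 20.3 m/s.
Applying Bernoulli between the two ends and solving for P₂: P₂ = P₁ + ½ρ(v₁² − v₂²) − ρgΔh.
P₂ = 359000 + ½·738·(3.33² − 20.3²) − 738·9.8·(+18.0) = 359000 + (-149000) − (130000) = 80100 Pa.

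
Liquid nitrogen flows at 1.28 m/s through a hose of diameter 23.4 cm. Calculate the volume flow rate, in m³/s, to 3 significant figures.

Q = A·v = 0.0430 m² × 1.28 m/s = 0.0550 m³/s.

Q = 0.0550 m³/s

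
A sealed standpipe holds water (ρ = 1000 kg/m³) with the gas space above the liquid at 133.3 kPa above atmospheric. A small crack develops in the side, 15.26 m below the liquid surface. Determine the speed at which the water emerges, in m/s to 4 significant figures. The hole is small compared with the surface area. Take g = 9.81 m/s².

v = 23.79 m/s

Take point 1 at the surface (v₁ ≈ 0) and point 2 at the hole (at atmospheric pressure). Bernoulli: P₁ + ρg h = P_atm + ½ρv₂².
With P₁ − P_atm = 133300 Pa, v₂ = √(2gh + 2ΔP/ρ) = √(2·9.81·15.26 + 2·133300/1000) = 23.79 m/s.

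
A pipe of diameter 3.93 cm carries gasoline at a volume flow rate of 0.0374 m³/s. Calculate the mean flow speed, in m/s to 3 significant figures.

Q = 0.0374 m³/s = 0.0374 m³/s.
v = Q/A = 0.0374 / 0.00121 = 30.8 m/s.

v = 30.8 m/s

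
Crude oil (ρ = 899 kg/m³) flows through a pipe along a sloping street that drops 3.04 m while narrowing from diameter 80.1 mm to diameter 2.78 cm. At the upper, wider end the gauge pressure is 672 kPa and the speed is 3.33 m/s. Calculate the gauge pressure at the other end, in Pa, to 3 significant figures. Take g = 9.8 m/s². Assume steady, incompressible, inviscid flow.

P₂ ≈ 360000 Pa

Continuity gives A₁v₁ = A₂v₂, so v₂ = (50.4 cm²)/(6.07 cm²) × 3.33 m/s = 27.6 m/s.
Energy conservation along the streamline gives P₂ = P₁ − ½ρ(v₂² − v₁²) − ρg(h₂ − h₁).
P₂ = 672000 + ½·899·(3.33² − 27.6²) − 899·9.8·(−3.04) = 672000 + (-339000) − (-26800) = 360000 Pa.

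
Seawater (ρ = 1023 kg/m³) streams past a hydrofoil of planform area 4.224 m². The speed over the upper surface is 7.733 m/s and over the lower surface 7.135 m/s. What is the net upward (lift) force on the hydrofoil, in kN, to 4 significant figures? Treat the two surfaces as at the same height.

F ≈ 19.21 kN

With equal heights on the two surfaces, Bernoulli gives P_lower − P_upper = ½ρ(v_upper² − v_lower²).
ΔP = ½·1023·(7.733² − 7.135²) = 4548 Pa.
Lift = ΔP · A = 4548 × 4.224 = 19210 N.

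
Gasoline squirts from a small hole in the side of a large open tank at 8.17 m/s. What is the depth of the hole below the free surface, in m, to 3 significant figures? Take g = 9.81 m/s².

h = 3.40 m

Torricelli: v = √(2gh), so h = v²/(2g).
h = 8.17²/(2·9.81) = 66.7/19.62 = 3.40 m.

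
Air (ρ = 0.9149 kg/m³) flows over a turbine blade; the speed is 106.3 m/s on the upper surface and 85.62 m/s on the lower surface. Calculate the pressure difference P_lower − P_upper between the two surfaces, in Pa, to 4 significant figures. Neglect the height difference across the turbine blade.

ΔP = 1816 Pa

With negligible Δh, P + ½ρv² is constant, so P_low − P_up = ½ρ(v_up² − v_low²).
ΔP = ½·0.9149·(106.3² − 85.62²) = 1816 Pa.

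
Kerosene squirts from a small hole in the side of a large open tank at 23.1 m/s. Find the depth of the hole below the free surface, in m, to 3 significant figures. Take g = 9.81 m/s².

h ≈ 27.2 m

Torricelli: v = √(2gh), so h = v²/(2g).
h = 23.1²/(2·9.81) = 534/19.62 = 27.2 m.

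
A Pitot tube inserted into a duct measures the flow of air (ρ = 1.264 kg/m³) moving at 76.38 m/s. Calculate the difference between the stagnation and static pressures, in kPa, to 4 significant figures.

ΔP ≈ 3.687 kPa

The dynamic pressure equals the rise in static pressure at the stagnation point: ΔP = ½ρv².
ΔP = ½·1.264·76.38² = 3687 Pa.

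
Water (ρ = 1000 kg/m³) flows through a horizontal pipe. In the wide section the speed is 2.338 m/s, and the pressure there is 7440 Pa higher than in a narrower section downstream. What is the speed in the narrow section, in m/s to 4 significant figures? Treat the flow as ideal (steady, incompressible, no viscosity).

With h₁ = h₂, rearranging Bernoulli gives v₂ = √(v₁² + 2ΔP/ρ).
v₂ = √(2.338² + 2·7440/1000) = √(5.466 + 14.88) = 4.511 m/s.

v₂ ≈ 4.511 m/s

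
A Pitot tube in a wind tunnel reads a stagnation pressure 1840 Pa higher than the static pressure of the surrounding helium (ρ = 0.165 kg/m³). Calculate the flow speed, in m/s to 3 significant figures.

149 m/s

Bernoulli between the free stream and the stagnation point: ½ρv² = P_stag − P_static.
v = √(2ΔP/ρ) = √(2·1840/0.165) = 149 m/s.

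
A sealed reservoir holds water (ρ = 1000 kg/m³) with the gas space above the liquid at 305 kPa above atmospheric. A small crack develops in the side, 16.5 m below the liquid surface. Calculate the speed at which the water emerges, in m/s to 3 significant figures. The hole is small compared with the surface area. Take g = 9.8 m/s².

Take point 1 at the surface (v₁ ≈ 0) and point 2 at the hole (at atmospheric pressure). Bernoulli: P₁ + ρg h = P_atm + ½ρv₂².
With P₁ − P_atm = 305000 Pa, v₂ = √(2gh + 2ΔP/ρ) = √(2·9.8·16.5 + 2·305000/1000) = 30.6 m/s.

v ≈ 30.6 m/s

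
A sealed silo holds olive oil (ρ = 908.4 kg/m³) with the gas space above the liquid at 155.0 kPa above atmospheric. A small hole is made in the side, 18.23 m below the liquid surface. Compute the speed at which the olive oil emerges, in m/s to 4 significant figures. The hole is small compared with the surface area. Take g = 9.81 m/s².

v = 26.44 m/s

Take point 1 at the surface (v₁ ≈ 0) and point 2 at the hole (at atmospheric pressure). Bernoulli: P₁ + ρg h = P_atm + ½ρv₂².
With P₁ − P_atm = 155000 Pa, v₂ = √(2gh + 2ΔP/ρ) = √(2·9.81·18.23 + 2·155000/908.4) = 26.44 m/s.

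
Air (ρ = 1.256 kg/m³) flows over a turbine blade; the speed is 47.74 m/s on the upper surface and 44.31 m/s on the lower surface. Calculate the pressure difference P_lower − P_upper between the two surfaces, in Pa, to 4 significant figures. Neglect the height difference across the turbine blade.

198.3 Pa

With negligible Δh, P + ½ρv² is constant, so P_low − P_up = ½ρ(v_up² − v_low²).
ΔP = ½·1.256·(47.74² − 44.31²) = 198.3 Pa.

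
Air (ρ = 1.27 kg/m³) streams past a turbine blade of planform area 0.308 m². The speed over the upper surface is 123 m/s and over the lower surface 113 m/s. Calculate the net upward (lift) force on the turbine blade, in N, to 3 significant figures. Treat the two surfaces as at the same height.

With equal heights on the two surfaces, Bernoulli gives P_lower − P_upper = ½ρ(v_upper² − v_lower²).
ΔP = ½·1.27·(123² − 113²) = 1500 Pa.
Lift = ΔP · A = 1500 × 0.308 = 462 N.

F = 462 N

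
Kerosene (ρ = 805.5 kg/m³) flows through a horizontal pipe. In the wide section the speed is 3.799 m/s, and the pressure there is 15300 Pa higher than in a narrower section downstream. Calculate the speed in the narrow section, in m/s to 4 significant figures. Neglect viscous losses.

With h₁ = h₂, rearranging Bernoulli gives v₂ = √(v₁² + 2ΔP/ρ).
v₂ = √(3.799² + 2·15300/805.5) = √(14.43 + 37.99) = 7.240 m/s.

v₂ ≈ 7.240 m/s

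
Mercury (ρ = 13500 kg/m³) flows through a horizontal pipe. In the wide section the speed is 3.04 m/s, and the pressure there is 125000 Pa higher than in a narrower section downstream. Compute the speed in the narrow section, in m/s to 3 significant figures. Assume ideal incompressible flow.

v₂ = 5.27 m/s

Horizontal Bernoulli: P₁ + ½ρv₁² = P₂ + ½ρv₂², so v₂² = v₁² + 2(P₁ − P₂)/ρ.
v₂ = √(3.04² + 2·125000/13500) = √(9.24 + 18.5) = 5.27 m/s.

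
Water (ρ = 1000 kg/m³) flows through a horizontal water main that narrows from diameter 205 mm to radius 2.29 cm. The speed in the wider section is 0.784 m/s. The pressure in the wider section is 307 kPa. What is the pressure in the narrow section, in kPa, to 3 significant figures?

P₂ = 184 kPa

The volume flow rate is constant, so v₂ = (A₁/A₂)v₁ = (330/16.5)·0.784 = 15.7 m/s.
Bernoulli (h₁ = h₂): P₁ − P₂ = ½ρ(v₂² − v₁²).
P₂ = P₁ − ½ρ(v₂² − v₁²) = 307000 − ½·1000·(15.7² − 0.784²) = 307000 − 123000 = 184000 Pa.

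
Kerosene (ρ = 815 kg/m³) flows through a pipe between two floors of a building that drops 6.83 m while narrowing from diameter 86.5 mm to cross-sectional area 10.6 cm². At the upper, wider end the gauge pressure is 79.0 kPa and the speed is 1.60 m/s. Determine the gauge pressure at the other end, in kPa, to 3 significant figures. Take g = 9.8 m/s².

Mass conservation (A₁v₁ = A₂v₂) gives v₂ = 1.60 × 58.8/10.6 = 8.87 m/s.
Bernoulli: P₁ + ½ρv₁² + ρg h₁ = P₂ + ½ρv₂² + ρg h₂, so P₂ = P₁ + ½ρ(v₁² − v₂²) − ρg(h₂ − h₁).
P₂ = 79000 + ½·815·(1.60² − 8.87²) − 815·9.8·(−6.83) = 79000 + (-31000) − (-54600) = 103000 Pa.

P₂ ≈ 103 kPa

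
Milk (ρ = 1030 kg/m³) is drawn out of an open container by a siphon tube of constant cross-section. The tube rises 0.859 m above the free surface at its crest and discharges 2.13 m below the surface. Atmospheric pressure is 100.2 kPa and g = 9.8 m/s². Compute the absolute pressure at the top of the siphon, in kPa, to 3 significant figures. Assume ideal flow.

P_top ≈ 70.0 kPa

From the surface to the outlet (both open to atmosphere, surface at rest): v = √(2g·h_out) = √(2·9.8·2.13) = 6.46 m/s.
With constant cross-section the crest speed equals v; applying Bernoulli from the surface up to the crest, P_top = P_atm − ½ρv² − ρg·h_top.
P_top = 100200 − ½·1030·6.46² − 1030·9.8·0.859 = 70000 Pa.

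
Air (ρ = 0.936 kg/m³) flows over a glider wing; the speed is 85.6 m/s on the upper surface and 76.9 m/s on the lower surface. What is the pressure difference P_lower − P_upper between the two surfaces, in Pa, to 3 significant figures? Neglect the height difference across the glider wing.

With negligible Δh, P + ½ρv² is constant, so P_low − P_up = ½ρ(v_up² − v_low²).
ΔP = ½·0.936·(85.6² − 76.9²) = 662 Pa.

ΔP = 662 Pa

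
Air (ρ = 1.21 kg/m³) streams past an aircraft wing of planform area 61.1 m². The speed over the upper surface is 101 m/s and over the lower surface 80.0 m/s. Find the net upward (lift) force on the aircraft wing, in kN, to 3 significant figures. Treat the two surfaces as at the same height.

F = 141 kN

From P + ½ρv² = const at equal height, P_low − P_up = ½ρ(v_up² − v_low²).
ΔP = ½·1.21·(101² − 80.0²) = 2300 Pa.
Lift = ΔP · A = 2300 × 61.1 = 141000 N.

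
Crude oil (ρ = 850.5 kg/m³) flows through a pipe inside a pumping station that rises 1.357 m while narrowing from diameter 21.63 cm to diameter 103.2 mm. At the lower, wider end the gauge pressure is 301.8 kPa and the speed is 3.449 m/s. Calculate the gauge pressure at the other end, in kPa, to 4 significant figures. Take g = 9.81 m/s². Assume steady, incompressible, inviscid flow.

197.9 kPa

The volume flow rate is constant, so v₂ = (A₁/A₂)v₁ = (367.5/83.65)·3.449 = 15.15 m/s.
Applying Bernoulli between the two ends and solving for P₂: P₂ = P₁ + ½ρ(v₁² − v₂²) − ρgΔh.
P₂ = 301800 + ½·850.5·(3.449² − 15.15²) − 850.5·9.81·(+1.357) = 301800 + (-92560) − (11320) = 197900 Pa.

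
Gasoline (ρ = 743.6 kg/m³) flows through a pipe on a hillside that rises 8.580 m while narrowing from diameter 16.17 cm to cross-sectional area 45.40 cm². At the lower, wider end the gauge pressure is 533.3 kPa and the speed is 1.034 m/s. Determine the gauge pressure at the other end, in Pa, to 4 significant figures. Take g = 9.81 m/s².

Mass conservation (A₁v₁ = A₂v₂) gives v₂ = 1.034 × 205.4/45.40 = 4.677 m/s.
Applying Bernoulli between the two ends and solving for P₂: P₂ = P₁ + ½ρ(v₁² − v₂²) − ρgΔh.
P₂ = 533300 + ½·743.6·(1.034² − 4.677²) − 743.6·9.81·(+8.580) = 533300 + (-7736) − (62590) = 463000 Pa.

P₂ = 463000 Pa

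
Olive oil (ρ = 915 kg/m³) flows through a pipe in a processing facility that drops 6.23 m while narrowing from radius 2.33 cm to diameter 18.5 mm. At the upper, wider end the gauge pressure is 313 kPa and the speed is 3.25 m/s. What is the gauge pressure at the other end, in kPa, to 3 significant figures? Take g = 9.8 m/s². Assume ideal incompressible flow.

Mass conservation (A₁v₁ = A₂v₂) gives v₂ = 3.25 × 17.1/2.69 = 20.6 m/s.
Bernoulli: P₁ + ½ρv₁² + ρg h₁ = P₂ + ½ρv₂² + ρg h₂, so P₂ = P₁ + ½ρ(v₁² − v₂²) − ρg(h₂ − h₁).
P₂ = 313000 + ½·915·(3.25² − 20.6²) − 915·9.8·(−6.23) = 313000 + (-190000) − (-55900) = 179000 Pa.

179 kPa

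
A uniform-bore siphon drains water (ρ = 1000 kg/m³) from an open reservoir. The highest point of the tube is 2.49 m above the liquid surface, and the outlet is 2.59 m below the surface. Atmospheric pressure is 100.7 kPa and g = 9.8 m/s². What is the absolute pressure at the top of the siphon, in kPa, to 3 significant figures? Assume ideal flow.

The outlet speed comes from Torricelli: v = √(2g·2.59) = 7.12 m/s.
The bore is uniform, so the speed at the crest is the same v. Bernoulli surface→crest: P_atm = P_top + ½ρv² + ρg·h_top.
P_top = 100700 − ½·1000·7.12² − 1000·9.8·2.49 = 50900 Pa.

P_top ≈ 50.9 kPa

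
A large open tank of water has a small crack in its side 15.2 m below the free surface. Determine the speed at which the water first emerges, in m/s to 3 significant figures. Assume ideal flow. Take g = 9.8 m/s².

The surface is effectively still and both ends are open, so ½v² = gh and v = √(2·9.8·15.2) = 17.3 m/s.

17.3 m/s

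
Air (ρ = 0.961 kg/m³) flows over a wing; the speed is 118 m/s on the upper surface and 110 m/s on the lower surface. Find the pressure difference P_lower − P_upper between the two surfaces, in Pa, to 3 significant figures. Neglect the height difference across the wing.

876 Pa

Bernoulli (same height): P_lower − P_upper = ½ρ(v_upper² − v_lower²).
ΔP = ½·0.961·(118² − 110²) = 876 Pa.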